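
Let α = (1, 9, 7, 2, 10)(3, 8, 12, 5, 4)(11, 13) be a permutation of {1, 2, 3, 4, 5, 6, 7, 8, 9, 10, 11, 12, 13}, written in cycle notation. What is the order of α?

10

The cycle type of α is (5, 5, 2, 1).
Since disjoint cycles commute, ord(α) = lcm(5, 5, 2) = 10.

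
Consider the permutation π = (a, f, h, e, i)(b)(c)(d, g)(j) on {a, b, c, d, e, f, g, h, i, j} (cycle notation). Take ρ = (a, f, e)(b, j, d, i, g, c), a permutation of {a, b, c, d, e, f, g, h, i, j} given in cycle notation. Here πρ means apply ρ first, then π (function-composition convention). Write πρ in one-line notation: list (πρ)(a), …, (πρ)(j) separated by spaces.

h j b a f i c e d g

(πρ)(x) = π(ρ(x)). Computing each image: π(ρ(a)) = π(f) = h, π(ρ(b)) = π(j) = j, π(ρ(c)) = π(b) = b, π(ρ(d)) = π(i) = a, π(ρ(e)) = π(a) = f, π(ρ(f)) = π(e) = i, π(ρ(g)) = π(c) = c, π(ρ(h)) = π(h) = e, π(ρ(i)) = π(g) = d, π(ρ(j)) = π(d) = g.
Hence πρ = [h j b a f i c e d g].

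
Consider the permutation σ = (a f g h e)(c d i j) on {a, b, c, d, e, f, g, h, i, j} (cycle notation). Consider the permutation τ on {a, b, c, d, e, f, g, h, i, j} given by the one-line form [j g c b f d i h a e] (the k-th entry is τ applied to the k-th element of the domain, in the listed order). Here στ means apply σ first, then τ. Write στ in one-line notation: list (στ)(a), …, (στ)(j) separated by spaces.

d g b a j i h f e c

Chase each element through σ then τ: a → f → d; b → b → g; c → d → b; d → i → a; e → a → j; f → g → i; g → h → h; h → e → f; i → j → e; j → c → c.
Collecting the images, στ = [d g b a j i h f e c].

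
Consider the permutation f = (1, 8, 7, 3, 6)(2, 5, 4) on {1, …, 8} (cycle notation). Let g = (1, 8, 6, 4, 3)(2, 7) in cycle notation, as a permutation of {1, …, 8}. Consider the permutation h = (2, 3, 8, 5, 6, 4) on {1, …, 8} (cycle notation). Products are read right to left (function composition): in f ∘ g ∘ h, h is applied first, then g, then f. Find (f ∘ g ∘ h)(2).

8

(f ∘ g ∘ h)(2) = f(g(h(2))). h(2) = 3, then g(3) = 1, then f(1) = 8, so the result is 8.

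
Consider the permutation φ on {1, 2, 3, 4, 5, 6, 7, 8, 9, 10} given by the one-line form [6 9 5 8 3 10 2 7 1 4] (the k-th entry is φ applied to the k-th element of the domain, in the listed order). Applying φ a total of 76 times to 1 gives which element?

8

Tracing 1 → 6 → … returns to 1 after 8 steps, so 1 lies in an 8-cycle (1, 6, 10, 4, 8, 7, 2, 9).
Since the cycle has length 8, φ^76 acts on it the same as φ^4 (76 mod 8 = 4).
Advancing 4 steps from 1: 1 → 6 → 10 → 4 → 8.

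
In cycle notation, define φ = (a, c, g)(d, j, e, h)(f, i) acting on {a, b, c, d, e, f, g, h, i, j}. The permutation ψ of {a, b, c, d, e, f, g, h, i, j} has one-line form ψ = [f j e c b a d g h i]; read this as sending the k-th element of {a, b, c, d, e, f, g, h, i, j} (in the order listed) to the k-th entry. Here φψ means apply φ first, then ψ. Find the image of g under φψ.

f

φ(g) = a, then ψ(a) = f; composing gives (φψ)(g) = f.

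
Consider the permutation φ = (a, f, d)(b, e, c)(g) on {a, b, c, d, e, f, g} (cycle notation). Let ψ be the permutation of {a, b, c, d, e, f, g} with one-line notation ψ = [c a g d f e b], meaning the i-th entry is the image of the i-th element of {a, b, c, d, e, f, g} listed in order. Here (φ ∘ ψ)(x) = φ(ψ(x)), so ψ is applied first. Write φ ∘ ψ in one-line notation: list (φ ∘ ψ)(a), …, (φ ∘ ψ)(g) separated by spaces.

b f g a d c e

(φ ∘ ψ)(x) = φ(ψ(x)). Computing each image: φ(ψ(a)) = φ(c) = b, φ(ψ(b)) = φ(a) = f, φ(ψ(c)) = φ(g) = g, φ(ψ(d)) = φ(d) = a, φ(ψ(e)) = φ(f) = d, φ(ψ(f)) = φ(e) = c, φ(ψ(g)) = φ(b) = e.
Hence φ ∘ ψ = [b f g a d c e].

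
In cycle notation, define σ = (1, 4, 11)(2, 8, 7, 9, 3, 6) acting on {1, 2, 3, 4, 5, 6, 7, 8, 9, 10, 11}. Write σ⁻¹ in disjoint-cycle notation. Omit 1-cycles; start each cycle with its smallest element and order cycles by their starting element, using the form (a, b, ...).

(1, 11, 4)(2, 6, 3, 9, 7, 8)

The inverse reverses each cycle.
Reversing each cycle of σ and rotating so the smallest element leads gives (1, 11, 4)(2, 6, 3, 9, 7, 8).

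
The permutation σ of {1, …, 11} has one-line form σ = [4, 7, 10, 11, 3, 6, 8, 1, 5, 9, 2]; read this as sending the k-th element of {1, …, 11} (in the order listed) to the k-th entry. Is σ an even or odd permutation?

even

In disjoint-cycle form the cycle lengths are 6, 4, 1.
A cycle of length ℓ contributes ℓ−1 transpositions, so σ is a product of 5 + 3 = 8 transpositions — even.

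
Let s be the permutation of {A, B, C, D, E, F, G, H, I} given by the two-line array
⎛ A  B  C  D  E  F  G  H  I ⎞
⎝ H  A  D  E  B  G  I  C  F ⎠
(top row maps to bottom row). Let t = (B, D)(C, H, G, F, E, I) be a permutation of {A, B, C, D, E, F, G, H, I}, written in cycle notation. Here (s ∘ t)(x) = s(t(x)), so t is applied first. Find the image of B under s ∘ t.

t(B) = D, then s(D) = E; composing gives (s ∘ t)(B) = E.

E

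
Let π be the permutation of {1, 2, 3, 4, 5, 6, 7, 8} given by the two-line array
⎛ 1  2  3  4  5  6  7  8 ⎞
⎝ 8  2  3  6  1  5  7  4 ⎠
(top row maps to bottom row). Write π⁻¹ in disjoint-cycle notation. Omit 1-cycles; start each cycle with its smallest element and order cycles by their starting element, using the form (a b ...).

(1 5 6 4 8)

The cycle decomposition of π is (1 8 4 6 5).
Reversing each cycle (and rotating so the smallest element leads) gives π⁻¹ = (1 5 6 4 8).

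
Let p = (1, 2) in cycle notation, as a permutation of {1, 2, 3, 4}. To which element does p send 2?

In the cycle (1, 2), 2 is followed by 1, so p(2) = 1.

1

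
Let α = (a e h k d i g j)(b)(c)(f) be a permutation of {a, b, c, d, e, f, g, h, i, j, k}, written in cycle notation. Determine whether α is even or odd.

odd

The cycle lengths are 8, 1, 1, 1.
A cycle is odd iff its length is even; α has 1 even-length cycle, so sgn(α) = (−1)^1 and α is odd.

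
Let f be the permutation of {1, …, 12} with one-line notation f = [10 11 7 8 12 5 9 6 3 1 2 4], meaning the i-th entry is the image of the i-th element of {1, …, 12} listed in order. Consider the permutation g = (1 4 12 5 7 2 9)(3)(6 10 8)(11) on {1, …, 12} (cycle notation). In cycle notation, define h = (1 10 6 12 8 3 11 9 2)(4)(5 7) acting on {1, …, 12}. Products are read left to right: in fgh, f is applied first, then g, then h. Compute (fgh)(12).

Chase 12: f(12) = 4; g(4) = 12; h(12) = 8. Hence (fgh)(12) = 8.

8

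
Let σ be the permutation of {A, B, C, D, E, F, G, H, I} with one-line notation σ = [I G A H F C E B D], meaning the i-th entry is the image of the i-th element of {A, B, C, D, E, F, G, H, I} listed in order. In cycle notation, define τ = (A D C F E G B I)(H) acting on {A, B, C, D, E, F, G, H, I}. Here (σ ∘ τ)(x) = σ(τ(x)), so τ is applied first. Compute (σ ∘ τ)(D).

A

First apply τ: τ(D) = C, then σ(C) = A. Thus (σ ∘ τ)(D) = A.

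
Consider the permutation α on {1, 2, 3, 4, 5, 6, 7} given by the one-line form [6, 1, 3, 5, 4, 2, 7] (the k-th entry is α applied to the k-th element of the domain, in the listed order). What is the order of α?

6

Writing α as disjoint cycles, the cycle lengths are 3, 2, 1, 1.
Since disjoint cycles commute, ord(α) = lcm(3, 2) = 6.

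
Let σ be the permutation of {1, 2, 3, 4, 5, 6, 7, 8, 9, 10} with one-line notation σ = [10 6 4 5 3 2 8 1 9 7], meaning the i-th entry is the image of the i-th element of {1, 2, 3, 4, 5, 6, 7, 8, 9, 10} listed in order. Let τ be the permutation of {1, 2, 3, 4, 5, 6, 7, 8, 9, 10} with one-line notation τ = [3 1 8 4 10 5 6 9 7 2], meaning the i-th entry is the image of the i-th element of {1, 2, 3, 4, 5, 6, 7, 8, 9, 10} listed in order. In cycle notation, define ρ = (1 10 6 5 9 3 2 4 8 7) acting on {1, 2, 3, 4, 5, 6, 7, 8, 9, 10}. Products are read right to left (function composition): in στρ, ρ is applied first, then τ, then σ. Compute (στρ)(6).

(στρ)(6) = σ(τ(ρ(6))). ρ(6) = 5, then τ(5) = 10, then σ(10) = 7, so the result is 7.

7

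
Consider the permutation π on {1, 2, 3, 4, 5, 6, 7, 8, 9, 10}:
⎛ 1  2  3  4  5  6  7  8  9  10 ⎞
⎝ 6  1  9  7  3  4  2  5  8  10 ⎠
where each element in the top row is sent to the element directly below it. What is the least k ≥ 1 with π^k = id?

The disjoint-cycle form of π has cycle lengths 5, 4, 1.
Since disjoint cycles commute, ord(π) = lcm(5, 4) = 20.

20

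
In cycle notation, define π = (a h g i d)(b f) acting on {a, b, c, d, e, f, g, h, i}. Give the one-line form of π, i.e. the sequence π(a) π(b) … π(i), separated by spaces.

Image by image: a↦h, b↦f, c↦c, d↦a, e↦e, f↦b, g↦i, h↦g, i↦d.
So the one-line form is h f c a e b i g d.

h f c a e b i g d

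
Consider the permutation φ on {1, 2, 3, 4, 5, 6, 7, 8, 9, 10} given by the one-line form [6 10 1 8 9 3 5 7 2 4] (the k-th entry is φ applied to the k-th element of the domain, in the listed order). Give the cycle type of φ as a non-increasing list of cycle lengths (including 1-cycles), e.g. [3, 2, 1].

[7, 3]

The disjoint cycles are (1, 6, 3)(2, 10, 4, 8, 7, 5, 9), with lengths 7, 3 in non-increasing order.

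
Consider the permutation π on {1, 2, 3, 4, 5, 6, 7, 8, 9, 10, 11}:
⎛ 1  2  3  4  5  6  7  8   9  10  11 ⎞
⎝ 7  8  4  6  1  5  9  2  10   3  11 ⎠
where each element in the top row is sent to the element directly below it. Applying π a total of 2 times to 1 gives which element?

9

Tracing 1 → 7 → … returns to 1 after 8 steps, so 1 lies in an 8-cycle (1, 7, 9, 10, 3, 4, 6, 5).
Stepping 2 places around the cycle: 1 → 7 → 9.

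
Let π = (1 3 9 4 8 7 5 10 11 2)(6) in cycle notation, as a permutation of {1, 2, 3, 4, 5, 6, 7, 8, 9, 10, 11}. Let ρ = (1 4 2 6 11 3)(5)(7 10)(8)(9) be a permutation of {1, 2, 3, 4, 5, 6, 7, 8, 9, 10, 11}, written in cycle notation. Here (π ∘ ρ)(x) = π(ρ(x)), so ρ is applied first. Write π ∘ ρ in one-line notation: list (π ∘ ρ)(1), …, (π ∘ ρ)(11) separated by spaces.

Chase each element through ρ then π: 1 → 4 → 8; 2 → 6 → 6; 3 → 1 → 3; 4 → 2 → 1; 5 → 5 → 10; 6 → 11 → 2; 7 → 10 → 11; 8 → 8 → 7; 9 → 9 → 4; 10 → 7 → 5; 11 → 3 → 9.
So π ∘ ρ in one-line form is 8 6 3 1 10 2 11 7 4 5 9.

8 6 3 1 10 2 11 7 4 5 9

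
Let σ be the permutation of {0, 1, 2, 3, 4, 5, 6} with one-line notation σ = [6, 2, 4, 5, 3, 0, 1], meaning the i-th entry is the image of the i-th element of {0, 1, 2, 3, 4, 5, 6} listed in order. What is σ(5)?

5 is element number 6 of the domain, and entry number 6 of the one-line form is 0, so σ(5) = 0.

0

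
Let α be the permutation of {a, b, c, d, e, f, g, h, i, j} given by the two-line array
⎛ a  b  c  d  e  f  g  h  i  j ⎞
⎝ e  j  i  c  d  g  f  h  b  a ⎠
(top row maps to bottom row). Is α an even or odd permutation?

odd

In disjoint-cycle form the cycle lengths are 7, 2, 1.
A cycle of length ℓ contributes ℓ−1 transpositions, so α is a product of 6 + 1 = 7 transpositions — odd.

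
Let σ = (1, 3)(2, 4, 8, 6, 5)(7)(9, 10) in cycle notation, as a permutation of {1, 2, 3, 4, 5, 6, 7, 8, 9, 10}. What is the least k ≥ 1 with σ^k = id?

10

The cycle type of σ is (5, 2, 2, 1).
Since disjoint cycles commute, ord(σ) = lcm(5, 2, 2) = 10.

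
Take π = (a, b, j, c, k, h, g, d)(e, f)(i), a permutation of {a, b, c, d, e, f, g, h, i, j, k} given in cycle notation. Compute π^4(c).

d

c lies in the 8-cycle (a, b, j, c, k, h, g, d).
Stepping 4 places around the cycle: c → k → h → g → d.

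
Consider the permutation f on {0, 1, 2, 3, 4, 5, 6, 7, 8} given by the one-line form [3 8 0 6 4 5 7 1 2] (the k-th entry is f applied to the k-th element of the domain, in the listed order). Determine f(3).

3 is element number 4 of the domain, and entry number 4 of the one-line form is 6, so f(3) = 6.

6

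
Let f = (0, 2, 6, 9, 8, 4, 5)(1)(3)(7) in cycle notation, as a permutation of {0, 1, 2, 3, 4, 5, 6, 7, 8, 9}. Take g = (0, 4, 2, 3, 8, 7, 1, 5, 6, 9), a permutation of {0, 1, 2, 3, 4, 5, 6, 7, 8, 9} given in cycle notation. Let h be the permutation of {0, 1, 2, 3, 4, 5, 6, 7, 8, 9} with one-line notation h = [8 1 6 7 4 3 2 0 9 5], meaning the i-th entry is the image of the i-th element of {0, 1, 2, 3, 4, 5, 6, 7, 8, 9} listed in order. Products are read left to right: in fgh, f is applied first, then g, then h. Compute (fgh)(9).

0

Apply the permutations in order: f(9) = 8, then g(8) = 7, then h(7) = 0. So (fgh)(9) = 0.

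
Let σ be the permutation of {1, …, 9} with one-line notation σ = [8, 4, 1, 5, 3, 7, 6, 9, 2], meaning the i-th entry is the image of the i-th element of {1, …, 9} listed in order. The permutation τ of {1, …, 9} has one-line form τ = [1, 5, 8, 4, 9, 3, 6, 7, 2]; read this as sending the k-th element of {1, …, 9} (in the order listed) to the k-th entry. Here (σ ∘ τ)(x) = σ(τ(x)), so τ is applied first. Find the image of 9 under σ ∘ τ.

4

(σ ∘ τ)(9) = σ(τ(9)). τ(9) = 2, then σ(2) = 4. So (σ ∘ τ)(9) = 4.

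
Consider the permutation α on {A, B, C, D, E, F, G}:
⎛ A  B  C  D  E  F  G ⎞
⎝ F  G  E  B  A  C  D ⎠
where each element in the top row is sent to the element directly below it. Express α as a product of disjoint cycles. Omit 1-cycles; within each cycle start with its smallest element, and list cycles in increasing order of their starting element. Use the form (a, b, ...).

Start at A and follow images: A → F → C → E → A, giving the cycle (A, F, C, E).
Repeating from the next unused element and collecting all non-trivial cycles gives (A, F, C, E)(B, G, D).

(A, F, C, E)(B, G, D)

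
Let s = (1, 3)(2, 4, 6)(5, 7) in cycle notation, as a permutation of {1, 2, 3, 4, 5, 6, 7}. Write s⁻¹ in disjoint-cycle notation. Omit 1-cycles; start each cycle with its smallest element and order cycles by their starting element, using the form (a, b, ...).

The inverse reverses each cycle.
After reversing and putting each cycle's least element first, s⁻¹ = (1, 3)(2, 6, 4)(5, 7).

(1, 3)(2, 6, 4)(5, 7)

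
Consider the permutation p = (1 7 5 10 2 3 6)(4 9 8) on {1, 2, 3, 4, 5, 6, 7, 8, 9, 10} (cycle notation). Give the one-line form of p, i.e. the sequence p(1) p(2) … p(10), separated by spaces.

Each element maps to the next entry in its cycle (wrapping to the front): 1→7, 2→3, 3→6, 4→9, 5→10, 6→1, 7→5, 8→4, 9→8, 10→2.
Listing these in domain order gives 7 3 6 9 10 1 5 4 8 2.

7 3 6 9 10 1 5 4 8 2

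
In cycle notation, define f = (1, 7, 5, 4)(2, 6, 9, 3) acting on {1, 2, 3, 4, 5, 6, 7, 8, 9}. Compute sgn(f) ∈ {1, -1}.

The cycle lengths are 4, 4, 1.
A cycle is odd iff its length is even; f has 2 even-length cycles, so sgn(f) = (−1)^2 and f is even.

1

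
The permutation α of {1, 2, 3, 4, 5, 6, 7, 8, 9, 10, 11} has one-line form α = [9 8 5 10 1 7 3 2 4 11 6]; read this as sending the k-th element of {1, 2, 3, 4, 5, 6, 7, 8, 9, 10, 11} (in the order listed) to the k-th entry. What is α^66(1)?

10

Tracing 1 → 9 → … returns to 1 after 9 steps, so 1 lies in a 9-cycle (1, 9, 4, 10, 11, 6, 7, 3, 5).
On a 9-cycle, α^9 is the identity, so α^66 = α^3 there (66 ≡ 3 mod 9).
Stepping 3 places around the cycle: 1 → 9 → 4 → 10.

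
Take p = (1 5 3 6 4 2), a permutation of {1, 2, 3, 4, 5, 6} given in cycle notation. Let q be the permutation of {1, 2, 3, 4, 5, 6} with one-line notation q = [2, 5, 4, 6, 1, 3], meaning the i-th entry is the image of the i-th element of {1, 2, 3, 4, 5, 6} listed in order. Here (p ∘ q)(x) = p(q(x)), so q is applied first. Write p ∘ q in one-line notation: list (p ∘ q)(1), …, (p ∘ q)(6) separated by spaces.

1 3 2 4 5 6

(p ∘ q)(x) = p(q(x)). Computing each image: p(q(1)) = p(2) = 1, p(q(2)) = p(5) = 3, p(q(3)) = p(4) = 2, p(q(4)) = p(6) = 4, p(q(5)) = p(1) = 5, p(q(6)) = p(3) = 6.
Hence p ∘ q = [1 3 2 4 5 6].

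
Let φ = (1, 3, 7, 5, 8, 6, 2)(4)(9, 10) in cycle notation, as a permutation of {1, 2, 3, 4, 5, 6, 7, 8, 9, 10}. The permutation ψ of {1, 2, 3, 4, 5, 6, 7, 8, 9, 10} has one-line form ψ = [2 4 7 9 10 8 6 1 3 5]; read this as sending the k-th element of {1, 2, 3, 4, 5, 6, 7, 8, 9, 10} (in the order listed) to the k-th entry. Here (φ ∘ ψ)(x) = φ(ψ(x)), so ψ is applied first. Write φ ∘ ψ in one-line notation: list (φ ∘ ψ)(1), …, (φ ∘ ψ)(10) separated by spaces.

Chase each element through ψ then φ: 1 → 2 → 1; 2 → 4 → 4; 3 → 7 → 5; 4 → 9 → 10; 5 → 10 → 9; 6 → 8 → 6; 7 → 6 → 2; 8 → 1 → 3; 9 → 3 → 7; 10 → 5 → 8.
Collecting the images, φ ∘ ψ = [1 4 5 10 9 6 2 3 7 8].

1 4 5 10 9 6 2 3 7 8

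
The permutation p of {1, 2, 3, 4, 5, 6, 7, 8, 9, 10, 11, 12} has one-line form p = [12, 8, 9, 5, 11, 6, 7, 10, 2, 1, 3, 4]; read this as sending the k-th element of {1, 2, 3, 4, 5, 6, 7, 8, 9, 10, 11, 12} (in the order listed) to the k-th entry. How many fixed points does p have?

The fixed points (elements with p(x) = x) are {6, 7}, so there are 2.

2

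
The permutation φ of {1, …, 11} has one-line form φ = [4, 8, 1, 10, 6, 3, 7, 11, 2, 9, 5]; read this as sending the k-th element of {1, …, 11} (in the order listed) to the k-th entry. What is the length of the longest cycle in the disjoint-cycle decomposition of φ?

Decomposing into disjoint cycles gives (1, 4, 10, 9, 2, 8, 11, 5, 6, 3); the longest has length 10.

10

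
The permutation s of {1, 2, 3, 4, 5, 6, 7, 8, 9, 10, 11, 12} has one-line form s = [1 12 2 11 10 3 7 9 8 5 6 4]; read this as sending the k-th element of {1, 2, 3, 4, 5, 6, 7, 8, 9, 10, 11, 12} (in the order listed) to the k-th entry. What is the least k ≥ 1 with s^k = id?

6

The disjoint-cycle form of s has cycle lengths 6, 2, 2, 1, 1.
The order of s is the least common multiple of its cycle lengths: lcm(6, 2, 2) = 6.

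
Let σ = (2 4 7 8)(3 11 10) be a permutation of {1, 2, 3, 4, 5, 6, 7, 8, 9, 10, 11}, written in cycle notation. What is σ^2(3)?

10

3 lies in the 3-cycle (3 11 10).
Advancing 2 steps from 3: 3 → 11 → 10.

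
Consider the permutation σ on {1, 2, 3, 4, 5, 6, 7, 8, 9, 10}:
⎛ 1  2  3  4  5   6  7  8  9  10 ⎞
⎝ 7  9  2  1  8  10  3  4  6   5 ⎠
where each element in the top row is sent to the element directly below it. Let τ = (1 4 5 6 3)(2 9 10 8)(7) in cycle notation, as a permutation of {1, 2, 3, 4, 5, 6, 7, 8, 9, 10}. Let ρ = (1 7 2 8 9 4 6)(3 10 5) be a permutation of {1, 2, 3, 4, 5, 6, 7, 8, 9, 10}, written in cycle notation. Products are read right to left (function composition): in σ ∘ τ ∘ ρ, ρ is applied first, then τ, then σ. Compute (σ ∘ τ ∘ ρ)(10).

Chase 10: ρ(10) = 5; τ(5) = 6; σ(6) = 10. Hence (σ ∘ τ ∘ ρ)(10) = 10.

10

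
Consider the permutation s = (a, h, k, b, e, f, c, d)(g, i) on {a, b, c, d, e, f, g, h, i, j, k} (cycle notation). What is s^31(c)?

f

c lies in the 8-cycle (a, h, k, b, e, f, c, d).
Since the cycle has length 8, s^31 acts on it the same as s^7 (31 mod 8 = 7).
Advancing 7 steps from c: c → d → a → h → k → b → e → f.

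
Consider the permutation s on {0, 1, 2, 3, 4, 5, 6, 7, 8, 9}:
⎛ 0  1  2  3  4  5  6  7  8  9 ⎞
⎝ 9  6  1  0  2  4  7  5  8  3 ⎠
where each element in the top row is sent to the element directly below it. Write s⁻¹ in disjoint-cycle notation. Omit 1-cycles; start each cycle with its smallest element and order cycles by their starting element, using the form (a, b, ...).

(0, 3, 9)(1, 2, 4, 5, 7, 6)

The cycle decomposition of s is (0, 9, 3)(1, 6, 7, 5, 4, 2).
The inverse reverses every cycle; in canonical form, s⁻¹ = (0, 3, 9)(1, 2, 4, 5, 7, 6).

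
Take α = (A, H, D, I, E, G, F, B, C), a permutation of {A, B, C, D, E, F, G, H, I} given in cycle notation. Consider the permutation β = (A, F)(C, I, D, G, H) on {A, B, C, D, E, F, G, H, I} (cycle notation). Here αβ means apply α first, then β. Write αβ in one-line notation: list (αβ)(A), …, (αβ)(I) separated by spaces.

(αβ)(x) = β(α(x)). Computing each image: β(α(A)) = β(H) = C, β(α(B)) = β(C) = I, β(α(C)) = β(A) = F, β(α(D)) = β(I) = D, β(α(E)) = β(G) = H, β(α(F)) = β(B) = B, β(α(G)) = β(F) = A, β(α(H)) = β(D) = G, β(α(I)) = β(E) = E.
Hence αβ = [C I F D H B A G E].

C I F D H B A G E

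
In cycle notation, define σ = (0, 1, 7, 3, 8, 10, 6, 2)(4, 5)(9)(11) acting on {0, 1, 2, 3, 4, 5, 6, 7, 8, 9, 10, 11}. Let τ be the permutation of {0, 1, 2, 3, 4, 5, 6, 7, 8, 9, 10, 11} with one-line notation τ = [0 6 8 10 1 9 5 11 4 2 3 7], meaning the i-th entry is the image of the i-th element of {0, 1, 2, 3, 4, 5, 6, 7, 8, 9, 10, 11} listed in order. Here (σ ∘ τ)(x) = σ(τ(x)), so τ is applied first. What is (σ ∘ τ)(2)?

10

First apply τ: τ(2) = 8, then σ(8) = 10. Thus (σ ∘ τ)(2) = 10.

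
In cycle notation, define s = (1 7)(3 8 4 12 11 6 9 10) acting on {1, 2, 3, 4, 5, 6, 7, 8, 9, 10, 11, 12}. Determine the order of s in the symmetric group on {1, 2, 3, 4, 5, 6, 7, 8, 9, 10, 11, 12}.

The cycle type of s is (8, 2, 1, 1).
Since disjoint cycles commute, ord(s) = lcm(8, 2) = 8.

8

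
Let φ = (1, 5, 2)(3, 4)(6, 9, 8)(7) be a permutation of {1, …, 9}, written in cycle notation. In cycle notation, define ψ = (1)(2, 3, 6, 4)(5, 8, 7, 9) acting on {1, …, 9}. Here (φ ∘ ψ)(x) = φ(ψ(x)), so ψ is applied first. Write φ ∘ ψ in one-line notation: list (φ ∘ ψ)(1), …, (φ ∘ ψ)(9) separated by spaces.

5 4 9 1 6 3 8 7 2

(φ ∘ ψ)(x) = φ(ψ(x)). Computing each image: φ(ψ(1)) = φ(1) = 5, φ(ψ(2)) = φ(3) = 4, φ(ψ(3)) = φ(6) = 9, φ(ψ(4)) = φ(2) = 1, φ(ψ(5)) = φ(8) = 6, φ(ψ(6)) = φ(4) = 3, φ(ψ(7)) = φ(9) = 8, φ(ψ(8)) = φ(7) = 7, φ(ψ(9)) = φ(5) = 2.
Hence φ ∘ ψ = [5 4 9 1 6 3 8 7 2].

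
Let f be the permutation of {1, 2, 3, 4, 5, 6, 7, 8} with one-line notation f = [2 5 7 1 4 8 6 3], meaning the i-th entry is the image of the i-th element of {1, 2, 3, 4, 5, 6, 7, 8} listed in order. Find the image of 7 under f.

7 is element number 7 of the domain, and entry number 7 of the one-line form is 6, so f(7) = 6.

6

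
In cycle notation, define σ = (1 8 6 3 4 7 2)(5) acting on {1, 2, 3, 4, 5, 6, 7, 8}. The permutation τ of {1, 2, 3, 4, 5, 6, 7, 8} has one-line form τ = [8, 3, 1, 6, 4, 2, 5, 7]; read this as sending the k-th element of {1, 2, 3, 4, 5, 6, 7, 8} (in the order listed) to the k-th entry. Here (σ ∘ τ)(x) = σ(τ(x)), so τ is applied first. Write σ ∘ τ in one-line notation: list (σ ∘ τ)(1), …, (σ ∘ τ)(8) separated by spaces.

6 4 8 3 7 1 5 2

(σ ∘ τ)(x) = σ(τ(x)). Computing each image: σ(τ(1)) = σ(8) = 6, σ(τ(2)) = σ(3) = 4, σ(τ(3)) = σ(1) = 8, σ(τ(4)) = σ(6) = 3, σ(τ(5)) = σ(4) = 7, σ(τ(6)) = σ(2) = 1, σ(τ(7)) = σ(5) = 5, σ(τ(8)) = σ(7) = 2.
Hence σ ∘ τ = [6 4 8 3 7 1 5 2].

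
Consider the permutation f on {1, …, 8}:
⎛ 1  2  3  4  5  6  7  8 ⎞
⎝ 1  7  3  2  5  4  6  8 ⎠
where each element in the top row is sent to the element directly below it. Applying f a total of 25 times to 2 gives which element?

7

Tracing 2 → 7 → … returns to 2 after 4 steps, so 2 lies in a 4-cycle (2 7 6 4).
On a 4-cycle, f^4 is the identity, so f^25 = f^1 there (25 ≡ 1 mod 4).
Advancing 1 step from 2: 2 → 7.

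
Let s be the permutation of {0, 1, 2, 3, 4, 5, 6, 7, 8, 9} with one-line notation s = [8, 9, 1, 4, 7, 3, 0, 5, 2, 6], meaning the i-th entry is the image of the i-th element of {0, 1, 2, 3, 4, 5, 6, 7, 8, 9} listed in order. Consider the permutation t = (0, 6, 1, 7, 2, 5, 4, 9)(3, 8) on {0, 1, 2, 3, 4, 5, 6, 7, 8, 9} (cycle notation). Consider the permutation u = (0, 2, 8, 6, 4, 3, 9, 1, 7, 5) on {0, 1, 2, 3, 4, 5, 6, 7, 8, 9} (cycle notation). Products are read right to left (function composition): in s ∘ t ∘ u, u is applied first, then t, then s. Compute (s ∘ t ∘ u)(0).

Apply the permutations in order: u(0) = 2, then t(2) = 5, then s(5) = 3. So (s ∘ t ∘ u)(0) = 3.

3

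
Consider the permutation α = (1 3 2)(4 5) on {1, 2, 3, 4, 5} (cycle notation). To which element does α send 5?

Within (4 5), 5 ↦ 4.

4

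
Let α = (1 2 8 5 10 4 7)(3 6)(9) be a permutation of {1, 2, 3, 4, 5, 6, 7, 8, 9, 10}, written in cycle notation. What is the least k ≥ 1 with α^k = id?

The cycle type of α is (7, 2, 1).
Since disjoint cycles commute, ord(α) = lcm(7, 2) = 14.

14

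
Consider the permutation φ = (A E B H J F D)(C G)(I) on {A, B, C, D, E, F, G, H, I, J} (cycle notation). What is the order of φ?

The disjoint cycles have lengths 7, 2, 1.
The order is lcm(7, 2) = 14.

14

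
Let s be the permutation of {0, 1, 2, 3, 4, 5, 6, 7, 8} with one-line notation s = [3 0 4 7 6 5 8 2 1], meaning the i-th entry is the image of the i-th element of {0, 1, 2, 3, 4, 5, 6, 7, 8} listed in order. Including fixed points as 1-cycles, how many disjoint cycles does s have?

The cycle decomposition is (0 3 7 2 4 6 8 1)(5), which has 2 cycles (counting 1-cycles).

2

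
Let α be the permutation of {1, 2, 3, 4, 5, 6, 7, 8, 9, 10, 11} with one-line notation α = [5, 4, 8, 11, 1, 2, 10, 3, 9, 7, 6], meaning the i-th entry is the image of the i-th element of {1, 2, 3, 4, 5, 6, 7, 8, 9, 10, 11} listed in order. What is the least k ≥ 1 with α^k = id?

4

The disjoint-cycle form of α has cycle lengths 4, 2, 2, 2, 1.
The order of α is the least common multiple of its cycle lengths: lcm(4, 2, 2, 2) = 4.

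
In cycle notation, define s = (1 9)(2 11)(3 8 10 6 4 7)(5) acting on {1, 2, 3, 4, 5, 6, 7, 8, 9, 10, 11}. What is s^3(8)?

4

8 lies in the 6-cycle (3 8 10 6 4 7).
Advancing 3 steps from 8: 8 → 10 → 6 → 4.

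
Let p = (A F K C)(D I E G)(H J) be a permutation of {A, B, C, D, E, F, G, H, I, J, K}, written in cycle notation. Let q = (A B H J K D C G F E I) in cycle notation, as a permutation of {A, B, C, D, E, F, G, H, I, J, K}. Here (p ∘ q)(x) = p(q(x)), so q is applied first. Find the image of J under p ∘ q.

C

First apply q: q(J) = K, then p(K) = C. Thus (p ∘ q)(J) = C.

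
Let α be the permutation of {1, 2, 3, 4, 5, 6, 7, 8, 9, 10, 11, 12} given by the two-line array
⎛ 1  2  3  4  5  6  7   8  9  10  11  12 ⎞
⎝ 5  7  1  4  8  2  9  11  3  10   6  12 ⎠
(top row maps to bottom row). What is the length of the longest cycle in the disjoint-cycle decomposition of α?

Decomposing into disjoint cycles gives (1, 5, 8, 11, 6, 2, 7, 9, 3); the longest has length 9.

9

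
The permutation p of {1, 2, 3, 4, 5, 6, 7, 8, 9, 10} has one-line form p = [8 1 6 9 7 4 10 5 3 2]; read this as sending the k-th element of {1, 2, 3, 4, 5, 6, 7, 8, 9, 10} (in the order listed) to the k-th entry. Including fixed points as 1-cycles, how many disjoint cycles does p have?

The cycle decomposition is (1 8 5 7 10 2)(3 6 4 9), which has 2 cycles (counting 1-cycles).

2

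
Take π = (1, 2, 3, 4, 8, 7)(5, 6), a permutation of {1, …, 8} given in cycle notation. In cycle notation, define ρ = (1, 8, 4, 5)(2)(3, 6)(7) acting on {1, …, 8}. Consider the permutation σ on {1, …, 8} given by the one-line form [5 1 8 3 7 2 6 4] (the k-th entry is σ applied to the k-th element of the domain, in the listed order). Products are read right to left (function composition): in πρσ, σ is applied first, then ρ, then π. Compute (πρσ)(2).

(πρσ)(2) = π(ρ(σ(2))). σ(2) = 1, then ρ(1) = 8, then π(8) = 7, so the result is 7.

7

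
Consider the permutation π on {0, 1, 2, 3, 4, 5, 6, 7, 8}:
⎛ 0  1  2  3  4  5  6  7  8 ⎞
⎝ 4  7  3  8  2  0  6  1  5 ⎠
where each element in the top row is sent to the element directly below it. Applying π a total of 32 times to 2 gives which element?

8

Tracing 2 → 3 → … returns to 2 after 6 steps, so 2 lies in a 6-cycle (0, 4, 2, 3, 8, 5).
Since the cycle has length 6, π^32 acts on it the same as π^2 (32 mod 6 = 2).
Stepping 2 places around the cycle: 2 → 3 → 8.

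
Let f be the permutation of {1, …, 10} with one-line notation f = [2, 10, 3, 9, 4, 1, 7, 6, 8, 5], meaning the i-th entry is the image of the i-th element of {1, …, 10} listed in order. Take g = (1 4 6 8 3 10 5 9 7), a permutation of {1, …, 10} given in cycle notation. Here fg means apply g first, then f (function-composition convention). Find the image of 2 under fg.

g(2) = 2, then f(2) = 10; composing gives (fg)(2) = 10.

10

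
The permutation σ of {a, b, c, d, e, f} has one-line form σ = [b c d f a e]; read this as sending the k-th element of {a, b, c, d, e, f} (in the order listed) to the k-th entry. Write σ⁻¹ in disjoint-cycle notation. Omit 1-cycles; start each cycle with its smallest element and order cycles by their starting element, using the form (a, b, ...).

(a, e, f, d, c, b)

First write σ in disjoint cycles: (a, b, c, d, f, e).
Reversing each cycle (and rotating so the smallest element leads) gives σ⁻¹ = (a, e, f, d, c, b).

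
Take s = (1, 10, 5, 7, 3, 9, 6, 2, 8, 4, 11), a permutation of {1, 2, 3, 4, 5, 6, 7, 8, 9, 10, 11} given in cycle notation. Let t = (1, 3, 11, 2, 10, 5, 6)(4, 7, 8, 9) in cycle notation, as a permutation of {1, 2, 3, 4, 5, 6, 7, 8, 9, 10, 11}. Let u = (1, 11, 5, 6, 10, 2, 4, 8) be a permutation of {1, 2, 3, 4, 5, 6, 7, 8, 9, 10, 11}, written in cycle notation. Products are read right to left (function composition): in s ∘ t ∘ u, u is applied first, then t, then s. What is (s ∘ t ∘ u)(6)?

Chase 6: u(6) = 10; t(10) = 5; s(5) = 7. Hence (s ∘ t ∘ u)(6) = 7.

7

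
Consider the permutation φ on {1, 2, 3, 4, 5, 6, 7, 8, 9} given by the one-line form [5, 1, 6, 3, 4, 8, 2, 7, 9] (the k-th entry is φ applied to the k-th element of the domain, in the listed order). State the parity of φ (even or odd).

In disjoint-cycle form the cycle lengths are 8, 1.
A cycle is odd iff its length is even; φ has 1 even-length cycle, so sgn(φ) = (−1)^1 and φ is odd.

odd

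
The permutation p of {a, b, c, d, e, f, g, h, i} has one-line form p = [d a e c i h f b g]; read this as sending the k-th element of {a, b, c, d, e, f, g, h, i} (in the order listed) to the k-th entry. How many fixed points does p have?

0

No element satisfies p(x) = x, so there are 0 fixed points.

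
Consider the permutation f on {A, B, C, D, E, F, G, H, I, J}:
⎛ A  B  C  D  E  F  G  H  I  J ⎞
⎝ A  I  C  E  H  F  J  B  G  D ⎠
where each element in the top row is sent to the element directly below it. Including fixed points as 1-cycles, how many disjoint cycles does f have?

4

The cycle decomposition is (A)(B I G J D E H)(C)(F), which has 4 cycles (counting 1-cycles).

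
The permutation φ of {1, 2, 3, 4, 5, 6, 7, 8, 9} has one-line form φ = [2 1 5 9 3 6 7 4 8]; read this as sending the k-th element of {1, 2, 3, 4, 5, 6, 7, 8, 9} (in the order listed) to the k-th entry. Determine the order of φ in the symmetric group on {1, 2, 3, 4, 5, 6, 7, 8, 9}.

Writing φ as disjoint cycles, the cycle lengths are 3, 2, 2, 1, 1.
The order of φ is the least common multiple of its cycle lengths: lcm(3, 2, 2) = 6.

6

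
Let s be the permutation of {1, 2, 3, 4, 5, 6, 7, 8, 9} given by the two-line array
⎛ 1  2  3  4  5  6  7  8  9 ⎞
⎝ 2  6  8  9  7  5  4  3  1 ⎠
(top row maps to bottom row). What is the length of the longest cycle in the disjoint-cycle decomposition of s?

7

Decomposing into disjoint cycles gives (1, 2, 6, 5, 7, 4, 9)(3, 8); the longest has length 7.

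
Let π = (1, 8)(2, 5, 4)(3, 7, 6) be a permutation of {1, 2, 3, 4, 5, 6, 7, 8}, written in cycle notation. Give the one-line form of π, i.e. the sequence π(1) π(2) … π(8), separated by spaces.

8 5 7 2 4 3 6 1

Each element maps to the next entry in its cycle (wrapping to the front): 1→8, 2→5, 3→7, 4→2, 5→4, 6→3, 7→6, 8→1.
Listing these in domain order gives 8 5 7 2 4 3 6 1.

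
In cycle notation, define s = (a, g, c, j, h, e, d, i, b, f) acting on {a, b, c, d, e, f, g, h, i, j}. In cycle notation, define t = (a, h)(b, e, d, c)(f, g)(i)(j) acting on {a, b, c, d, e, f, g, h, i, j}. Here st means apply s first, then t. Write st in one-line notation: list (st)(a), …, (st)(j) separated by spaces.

f g j i c h b d e a

For each element, apply s then t: a → g → f; b → f → g; c → j → j; d → i → i; e → d → c; f → a → h; g → c → b; h → e → d; i → b → e; j → h → a.
So st in one-line form is f g j i c h b d e a.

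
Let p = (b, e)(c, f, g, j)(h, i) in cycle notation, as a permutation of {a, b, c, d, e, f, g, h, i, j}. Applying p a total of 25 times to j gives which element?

c

j lies in the 4-cycle (c, f, g, j).
Powers repeat with period 4 on this cycle, and 25 mod 4 = 1, so p^25(j) = p^1(j).
Stepping 1 place around the cycle: j → c.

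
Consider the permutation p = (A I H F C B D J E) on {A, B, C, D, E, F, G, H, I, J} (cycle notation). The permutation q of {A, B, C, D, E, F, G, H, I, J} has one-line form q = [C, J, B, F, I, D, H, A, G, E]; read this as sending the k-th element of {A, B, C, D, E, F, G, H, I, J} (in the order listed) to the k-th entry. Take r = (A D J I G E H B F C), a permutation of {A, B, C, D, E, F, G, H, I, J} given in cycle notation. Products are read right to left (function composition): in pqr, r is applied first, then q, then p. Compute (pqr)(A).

Chase A: r(A) = D; q(D) = F; p(F) = C. Hence (pqr)(A) = C.

C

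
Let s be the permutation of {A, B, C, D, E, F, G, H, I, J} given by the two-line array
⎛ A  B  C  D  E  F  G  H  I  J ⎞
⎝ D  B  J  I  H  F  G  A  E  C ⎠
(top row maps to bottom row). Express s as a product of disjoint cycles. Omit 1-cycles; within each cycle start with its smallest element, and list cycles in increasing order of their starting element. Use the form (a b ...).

Start at A and follow images: A → D → I → E → H → A, giving the cycle (A D I E H).
Repeating from the next unused element and collecting all non-trivial cycles gives (A D I E H)(C J).

(A D I E H)(C J)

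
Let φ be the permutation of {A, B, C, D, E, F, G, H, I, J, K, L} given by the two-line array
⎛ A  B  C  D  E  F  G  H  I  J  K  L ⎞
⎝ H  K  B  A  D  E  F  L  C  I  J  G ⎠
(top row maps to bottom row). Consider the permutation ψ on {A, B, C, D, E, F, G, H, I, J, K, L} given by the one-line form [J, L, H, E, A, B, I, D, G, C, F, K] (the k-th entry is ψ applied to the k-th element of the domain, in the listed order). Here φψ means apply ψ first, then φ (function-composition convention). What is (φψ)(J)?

B

(φψ)(J) = φ(ψ(J)). ψ(J) = C, then φ(C) = B. So (φψ)(J) = B.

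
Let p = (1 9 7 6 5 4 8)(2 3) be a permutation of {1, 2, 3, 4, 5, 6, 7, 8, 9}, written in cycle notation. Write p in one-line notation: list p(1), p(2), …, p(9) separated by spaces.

Each element maps to the next entry in its cycle (wrapping to the front): 1↦9, 2↦3, 3↦2, 4↦8, 5↦4, 6↦5, 7↦6, 8↦1, 9↦7.
So the one-line form is 9 3 2 8 4 5 6 1 7.

9 3 2 8 4 5 6 1 7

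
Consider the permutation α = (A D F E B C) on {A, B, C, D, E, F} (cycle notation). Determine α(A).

D

A appears in (A D F E B C); the next entry (wrapping around) is D.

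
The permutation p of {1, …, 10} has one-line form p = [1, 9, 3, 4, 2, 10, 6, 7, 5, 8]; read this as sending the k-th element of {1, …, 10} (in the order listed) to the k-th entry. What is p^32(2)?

Tracing 2 → 9 → … returns to 2 after 3 steps, so 2 lies in a 3-cycle (2, 9, 5).
Powers repeat with period 3 on this cycle, and 32 mod 3 = 2, so p^32(2) = p^2(2).
Advancing 2 steps from 2: 2 → 9 → 5.

5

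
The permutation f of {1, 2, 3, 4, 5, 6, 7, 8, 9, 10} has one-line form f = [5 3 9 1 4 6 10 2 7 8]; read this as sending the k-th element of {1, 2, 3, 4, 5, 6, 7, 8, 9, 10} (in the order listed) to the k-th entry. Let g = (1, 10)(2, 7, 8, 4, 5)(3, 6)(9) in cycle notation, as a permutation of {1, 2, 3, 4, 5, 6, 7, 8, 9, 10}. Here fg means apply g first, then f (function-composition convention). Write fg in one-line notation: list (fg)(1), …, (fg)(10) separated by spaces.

8 10 6 4 3 9 2 1 7 5

For each element, apply g then f: 1 → 10 → 8; 2 → 7 → 10; 3 → 6 → 6; 4 → 5 → 4; 5 → 2 → 3; 6 → 3 → 9; 7 → 8 → 2; 8 → 4 → 1; 9 → 9 → 7; 10 → 1 → 5.
So fg in one-line form is 8 10 6 4 3 9 2 1 7 5.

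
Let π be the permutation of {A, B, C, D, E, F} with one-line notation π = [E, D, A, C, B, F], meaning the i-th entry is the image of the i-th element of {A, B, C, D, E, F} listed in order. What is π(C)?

A

C is element number 3 of the domain, and entry number 3 of the one-line form is A, so π(C) = A.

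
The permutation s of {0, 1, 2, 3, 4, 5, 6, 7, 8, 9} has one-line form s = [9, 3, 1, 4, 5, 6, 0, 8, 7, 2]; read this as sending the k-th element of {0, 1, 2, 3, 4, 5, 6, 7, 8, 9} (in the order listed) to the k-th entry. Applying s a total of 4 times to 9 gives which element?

4

Tracing 9 → 2 → … returns to 9 after 8 steps, so 9 lies in an 8-cycle (0, 9, 2, 1, 3, 4, 5, 6).
Advancing 4 steps from 9: 9 → 2 → 1 → 3 → 4.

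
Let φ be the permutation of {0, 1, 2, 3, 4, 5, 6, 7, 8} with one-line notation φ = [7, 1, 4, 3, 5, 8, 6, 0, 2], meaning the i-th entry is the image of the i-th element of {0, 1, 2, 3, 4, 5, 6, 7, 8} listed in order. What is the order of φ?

4

Decomposing into disjoint cycles gives cycle lengths 4, 2, 1, 1, 1.
The order is lcm(4, 2) = 4.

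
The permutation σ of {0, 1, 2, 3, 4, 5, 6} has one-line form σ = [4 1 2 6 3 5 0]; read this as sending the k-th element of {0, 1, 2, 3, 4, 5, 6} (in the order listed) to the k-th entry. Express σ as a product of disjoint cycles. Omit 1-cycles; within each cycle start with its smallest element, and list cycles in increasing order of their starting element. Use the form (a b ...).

From 0: 0 → 4 → 3 → 6 → 0, closing the cycle (0 4 3 6).
Repeating from the next unused element and collecting all non-trivial cycles gives (0 4 3 6).

(0 4 3 6)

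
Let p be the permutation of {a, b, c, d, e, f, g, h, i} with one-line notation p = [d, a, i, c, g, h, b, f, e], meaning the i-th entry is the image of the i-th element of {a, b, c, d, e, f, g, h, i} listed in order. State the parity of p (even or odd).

odd

In disjoint-cycle form the cycle lengths are 7, 2.
A cycle is odd iff its length is even; p has 1 even-length cycle, so sgn(p) = (−1)^1 and p is odd.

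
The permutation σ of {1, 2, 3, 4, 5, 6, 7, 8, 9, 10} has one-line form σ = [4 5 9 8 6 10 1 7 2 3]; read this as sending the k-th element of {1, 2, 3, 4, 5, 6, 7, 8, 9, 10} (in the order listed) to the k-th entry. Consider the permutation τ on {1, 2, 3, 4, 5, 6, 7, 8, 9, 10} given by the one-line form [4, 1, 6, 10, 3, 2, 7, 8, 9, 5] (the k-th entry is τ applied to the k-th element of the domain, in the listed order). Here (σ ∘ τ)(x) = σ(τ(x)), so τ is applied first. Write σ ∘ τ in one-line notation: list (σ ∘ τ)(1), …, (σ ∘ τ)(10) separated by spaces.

(σ ∘ τ)(x) = σ(τ(x)). Computing each image: σ(τ(1)) = σ(4) = 8, σ(τ(2)) = σ(1) = 4, σ(τ(3)) = σ(6) = 10, σ(τ(4)) = σ(10) = 3, σ(τ(5)) = σ(3) = 9, σ(τ(6)) = σ(2) = 5, σ(τ(7)) = σ(7) = 1, σ(τ(8)) = σ(8) = 7, σ(τ(9)) = σ(9) = 2, σ(τ(10)) = σ(5) = 6.
Hence σ ∘ τ = [8 4 10 3 9 5 1 7 2 6].

8 4 10 3 9 5 1 7 2 6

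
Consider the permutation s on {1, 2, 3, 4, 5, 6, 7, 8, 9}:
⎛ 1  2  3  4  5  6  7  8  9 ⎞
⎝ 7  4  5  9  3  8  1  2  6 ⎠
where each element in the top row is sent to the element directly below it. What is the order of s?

10

Writing s as disjoint cycles, the cycle lengths are 5, 2, 2.
The order of s is the least common multiple of its cycle lengths: lcm(5, 2, 2) = 10.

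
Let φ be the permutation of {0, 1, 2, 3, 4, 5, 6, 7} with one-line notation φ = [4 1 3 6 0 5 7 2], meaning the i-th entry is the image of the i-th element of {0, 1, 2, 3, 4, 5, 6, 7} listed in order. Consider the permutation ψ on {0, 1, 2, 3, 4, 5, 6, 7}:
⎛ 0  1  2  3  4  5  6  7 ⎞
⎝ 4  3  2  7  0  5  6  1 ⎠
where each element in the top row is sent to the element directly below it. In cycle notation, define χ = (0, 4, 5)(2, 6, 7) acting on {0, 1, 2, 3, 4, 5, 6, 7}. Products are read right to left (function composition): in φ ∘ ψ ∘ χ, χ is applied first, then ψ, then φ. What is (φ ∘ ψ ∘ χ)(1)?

Chase 1: χ(1) = 1; ψ(1) = 3; φ(3) = 6. Hence (φ ∘ ψ ∘ χ)(1) = 6.

6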